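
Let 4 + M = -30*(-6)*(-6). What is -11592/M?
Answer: 2898/271 ≈ 10.694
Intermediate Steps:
M = -1084 (M = -4 - 30*(-6)*(-6) = -4 + 180*(-6) = -4 - 1080 = -1084)
-11592/M = -11592/(-1084) = -11592*(-1/1084) = 2898/271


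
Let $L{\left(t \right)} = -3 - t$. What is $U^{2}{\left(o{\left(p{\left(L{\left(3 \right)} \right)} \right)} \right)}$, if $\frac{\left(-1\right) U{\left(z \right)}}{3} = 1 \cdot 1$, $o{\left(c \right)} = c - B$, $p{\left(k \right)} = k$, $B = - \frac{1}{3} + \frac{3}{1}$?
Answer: $9$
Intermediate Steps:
$B = \frac{8}{3}$ ($B = \left(-1\right) \frac{1}{3} + 3 \cdot 1 = - \frac{1}{3} + 3 = \frac{8}{3} \approx 2.6667$)
$o{\left(c \right)} = - \frac{8}{3} + c$ ($o{\left(c \right)} = c - \frac{8}{3} = - \frac{8}{3} + c$)
$U{\left(z \right)} = -3$ ($U{\left(z \right)} = - 3 \cdot 1 \cdot 1 = \left(-3\right) 1 = -3$)
$U^{2}{\left(o{\left(p{\left(L{\left(3 \right)} \right)} \right)} \right)} = \left(-3\right)^{2} = 9$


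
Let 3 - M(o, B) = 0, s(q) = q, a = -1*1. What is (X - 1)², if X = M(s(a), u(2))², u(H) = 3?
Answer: 64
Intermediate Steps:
a = -1
M(o, B) = 3 (M(o, B) = 3 - 1*0 = 3 + 0 = 3)
X = 9 (X = 3² = 9)
(X - 1)² = (9 - 1)² = 8² = 64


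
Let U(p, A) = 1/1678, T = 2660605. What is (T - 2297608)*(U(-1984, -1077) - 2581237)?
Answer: -1572254599707945/1678 ≈ -9.3698e+11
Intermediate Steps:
U(p, A) = 1/1678
(T - 2297608)*(U(-1984, -1077) - 2581237) = (2660605 - 2297608)*(1/1678 - 2581237) = 362997*(-4331315685/1678) = -1572254599707945/1678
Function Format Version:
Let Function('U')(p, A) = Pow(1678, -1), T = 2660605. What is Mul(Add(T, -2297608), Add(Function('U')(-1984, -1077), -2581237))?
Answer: Rational(-1572254599707945, 1678) ≈ -9.3698e+11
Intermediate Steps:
Function('U')(p, A) = Rational(1, 1678)
Mul(Add(T, -2297608), Add(Function('U')(-1984, -1077), -2581237)) = Mul(Add(2660605, -2297608), Add(Rational(1, 1678), -2581237)) = Mul(362997, Rational(-4331315685, 1678)) = Rational(-1572254599707945, 1678)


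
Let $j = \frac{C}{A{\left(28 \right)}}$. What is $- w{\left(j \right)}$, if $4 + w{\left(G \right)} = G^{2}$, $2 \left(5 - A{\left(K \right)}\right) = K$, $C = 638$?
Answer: $- \frac{406720}{81} \approx -5021.2$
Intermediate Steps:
$A{\left(K \right)} = 5 - \frac{K}{2}$
$j = - \frac{638}{9}$ ($j = \frac{638}{5 - 14} = \frac{638}{-9} = 638 \left(- \frac{1}{9}\right) = - \frac{638}{9} \approx -70.889$)
$w{\left(G \right)} = -4 + G^{2}$
$- w{\left(j \right)} = - (-4 + \left(- \frac{638}{9}\right)^{2}) = - (-4 + \frac{407044}{81}) = \left(-1\right) \frac{406720}{81} = - \frac{406720}{81}$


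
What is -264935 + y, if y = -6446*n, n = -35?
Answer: -39325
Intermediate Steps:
y = 225610 (y = -6446*(-35) = 225610)
-264935 + y = -264935 + 225610 = -39325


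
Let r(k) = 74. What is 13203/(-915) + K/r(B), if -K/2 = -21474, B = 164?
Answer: 6386733/11285 ≈ 565.95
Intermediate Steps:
K = 42948 (K = -2*(-21474) = 42948)
13203/(-915) + K/r(B) = 13203/(-915) + 42948/74 = 13203*(-1/915) + 42948*(1/74) = -4401/305 + 21474/37 = 6386733/11285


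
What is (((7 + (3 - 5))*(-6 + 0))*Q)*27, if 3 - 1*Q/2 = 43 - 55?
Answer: -24300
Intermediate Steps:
Q = 30 (Q = 6 - 2*(43 - 55) = 6 - 2*(-12) = 6 + 24 = 30)
(((7 + (3 - 5))*(-6 + 0))*Q)*27 = (((7 + (3 - 5))*(-6 + 0))*30)*27 = (((7 - 2)*(-6))*30)*27 = ((5*(-6))*30)*27 = -30*30*27 = -900*27 = -24300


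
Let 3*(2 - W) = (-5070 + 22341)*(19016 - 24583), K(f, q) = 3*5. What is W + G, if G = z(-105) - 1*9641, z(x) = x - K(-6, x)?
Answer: 32039460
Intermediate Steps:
K(f, q) = 15
z(x) = -15 + x (z(x) = x - 1*15 = x - 15 = -15 + x)
G = -9761 (G = (-15 - 105) - 1*9641 = -120 - 9641 = -9761)
W = 32049221 (W = 2 - (-5070 + 22341)*(19016 - 24583)/3 = 2 - 5757*(-5567) = 2 - ⅓*(-96147657) = 2 + 32049219 = 32049221)
W + G = 32049221 - 9761 = 32039460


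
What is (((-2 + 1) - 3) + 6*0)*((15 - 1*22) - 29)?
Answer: 144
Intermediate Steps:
(((-2 + 1) - 3) + 6*0)*((15 - 1*22) - 29) = ((-1 - 3) + 0)*((15 - 22) - 29) = (-4 + 0)*(-7 - 29) = -4*(-36) = 144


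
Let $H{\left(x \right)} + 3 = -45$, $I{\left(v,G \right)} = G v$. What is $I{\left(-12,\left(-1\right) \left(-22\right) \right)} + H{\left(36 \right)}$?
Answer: $-312$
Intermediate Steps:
$H{\left(x \right)} = -48$ ($H{\left(x \right)} = -3 - 45 = -48$)
$I{\left(-12,\left(-1\right) \left(-22\right) \right)} + H{\left(36 \right)} = \left(-1\right) \left(-22\right) \left(-12\right) - 48 = 22 \left(-12\right) - 48 = -264 - 48 = -312$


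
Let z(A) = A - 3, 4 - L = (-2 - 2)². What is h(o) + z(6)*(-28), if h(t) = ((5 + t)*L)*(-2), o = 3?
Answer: 108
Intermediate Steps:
L = -12 (L = 4 - (-2 - 2)² = 4 - 1*(-4)² = 4 - 1*16 = 4 - 16 = -12)
z(A) = -3 + A
h(t) = 120 + 24*t (h(t) = ((5 + t)*(-12))*(-2) = (-60 - 12*t)*(-2) = 120 + 24*t)
h(o) + z(6)*(-28) = (120 + 24*3) + (-3 + 6)*(-28) = (120 + 72) + 3*(-28) = 192 - 84 = 108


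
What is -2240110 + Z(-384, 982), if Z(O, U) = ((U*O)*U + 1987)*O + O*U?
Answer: 142191979538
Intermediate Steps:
Z(O, U) = O*U + O*(1987 + O*U**2) (Z(O, U) = ((O*U)*U + 1987)*O + O*U = (O*U**2 + 1987)*O + O*U = (1987 + O*U**2)*O + O*U = O*(1987 + O*U**2) + O*U = O*U + O*(1987 + O*U**2))
-2240110 + Z(-384, 982) = -2240110 - 384*(1987 + 982 - 384*982**2) = -2240110 - 384*(1987 + 982 - 384*964324) = -2240110 - 384*(1987 + 982 - 370300416) = -2240110 - 384*(-370297447) = -2240110 + 142194219648 = 142191979538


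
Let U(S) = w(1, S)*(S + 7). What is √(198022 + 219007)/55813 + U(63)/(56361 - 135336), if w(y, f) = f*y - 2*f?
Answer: 98/1755 + √417029/55813 ≈ 0.067411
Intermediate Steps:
w(y, f) = -2*f + f*y
U(S) = -S*(7 + S) (U(S) = (S*(-2 + 1))*(S + 7) = (S*(-1))*(7 + S) = (-S)*(7 + S) = -S*(7 + S))
√(198022 + 219007)/55813 + U(63)/(56361 - 135336) = √(198022 + 219007)/55813 + (-1*63*(7 + 63))/(56361 - 135336) = √417029*(1/55813) - 1*63*70/(-78975) = √417029/55813 - 4410*(-1/78975) = √417029/55813 + 98/1755 = 98/1755 + √417029/55813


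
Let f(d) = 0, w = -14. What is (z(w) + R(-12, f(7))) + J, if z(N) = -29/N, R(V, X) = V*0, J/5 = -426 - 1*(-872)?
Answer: 31249/14 ≈ 2232.1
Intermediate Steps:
J = 2230 (J = 5*(-426 - 1*(-872)) = 5*(-426 + 872) = 5*446 = 2230)
R(V, X) = 0
(z(w) + R(-12, f(7))) + J = (-29/(-14) + 0) + 2230 = (-29*(-1/14) + 0) + 2230 = (29/14 + 0) + 2230 = 29/14 + 2230 = 31249/14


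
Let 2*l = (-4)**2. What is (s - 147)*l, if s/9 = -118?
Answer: -9672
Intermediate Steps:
s = -1062 (s = 9*(-118) = -1062)
l = 8 (l = (1/2)*(-4)**2 = (1/2)*16 = 8)
(s - 147)*l = (-1062 - 147)*8 = -1209*8 = -9672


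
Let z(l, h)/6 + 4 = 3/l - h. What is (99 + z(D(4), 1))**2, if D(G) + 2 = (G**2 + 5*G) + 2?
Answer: 19321/4 ≈ 4830.3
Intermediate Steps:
D(G) = G**2 + 5*G (D(G) = -2 + ((G**2 + 5*G) + 2) = -2 + (2 + G**2 + 5*G) = G**2 + 5*G)
z(l, h) = -24 - 6*h + 18/l (z(l, h) = -24 + 6*(3/l - h) = -24 + 6*(-h + 3/l) = -24 + (-6*h + 18/l) = -24 - 6*h + 18/l)
(99 + z(D(4), 1))**2 = (99 + (-24 - 6*1 + 18/((4*(5 + 4)))))**2 = (99 + (-24 - 6 + 18/((4*9))))**2 = (99 + (-24 - 6 + 18/36))**2 = (99 + (-24 - 6 + 18*(1/36)))**2 = (99 + (-24 - 6 + 1/2))**2 = (99 - 59/2)**2 = (139/2)**2 = 19321/4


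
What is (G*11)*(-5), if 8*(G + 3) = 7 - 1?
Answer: 495/4 ≈ 123.75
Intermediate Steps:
G = -9/4 (G = -3 + (7 - 1)/8 = -3 + (1/8)*6 = -3 + 3/4 = -9/4 ≈ -2.2500)
(G*11)*(-5) = -9/4*11*(-5) = -99/4*(-5) = 495/4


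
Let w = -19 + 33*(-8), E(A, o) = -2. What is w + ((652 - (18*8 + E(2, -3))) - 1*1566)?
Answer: -1339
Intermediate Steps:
w = -283 (w = -19 - 264 = -283)
w + ((652 - (18*8 + E(2, -3))) - 1*1566) = -283 + ((652 - (18*8 - 2)) - 1*1566) = -283 + ((652 - (144 - 2)) - 1566) = -283 + ((652 - 1*142) - 1566) = -283 + ((652 - 142) - 1566) = -283 + (510 - 1566) = -283 - 1056 = -1339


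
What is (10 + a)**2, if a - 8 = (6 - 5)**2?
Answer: 361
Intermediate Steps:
a = 9 (a = 8 + (6 - 5)**2 = 8 + 1**2 = 8 + 1 = 9)
(10 + a)**2 = (10 + 9)**2 = 19**2 = 361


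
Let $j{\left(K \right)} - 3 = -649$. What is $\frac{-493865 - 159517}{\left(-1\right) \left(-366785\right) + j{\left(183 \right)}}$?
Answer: $- \frac{653382}{366139} \approx -1.7845$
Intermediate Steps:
$j{\left(K \right)} = -646$ ($j{\left(K \right)} = 3 - 649 = -646$)
$\frac{-493865 - 159517}{\left(-1\right) \left(-366785\right) + j{\left(183 \right)}} = \frac{-493865 - 159517}{\left(-1\right) \left(-366785\right) - 646} = - \frac{653382}{366785 - 646} = - \frac{653382}{366139}$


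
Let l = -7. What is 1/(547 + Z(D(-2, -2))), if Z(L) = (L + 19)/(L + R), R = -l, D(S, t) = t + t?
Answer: 1/552 ≈ 0.0018116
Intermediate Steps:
D(S, t) = 2*t
R = 7 (R = -1*(-7) = 7)
Z(L) = (19 + L)/(7 + L) (Z(L) = (L + 19)/(L + 7) = (19 + L)/(7 + L))
1/(547 + Z(D(-2, -2))) = 1/(547 + (19 + 2*(-2))/(7 + 2*(-2))) = 1/(547 + (19 - 4)/(7 - 4)) = 1/(547 + 15/3) = 1/(547 + (1/3)*15) = 1/(547 + 5) = 1/552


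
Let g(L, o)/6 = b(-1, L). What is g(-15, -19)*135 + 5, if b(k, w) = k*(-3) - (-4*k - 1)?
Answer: 5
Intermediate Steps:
b(k, w) = 1 + k (b(k, w) = -3*k - (-1 - 4*k) = -3*k + (1 + 4*k) = 1 + k)
g(L, o) = 0 (g(L, o) = 6*(1 - 1) = 6*0 = 0)
g(-15, -19)*135 + 5 = 0*135 + 5 = 0 + 5 = 5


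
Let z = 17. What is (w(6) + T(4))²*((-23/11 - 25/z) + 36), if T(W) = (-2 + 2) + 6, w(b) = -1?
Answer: 151650/187 ≈ 810.96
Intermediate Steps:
T(W) = 6 (T(W) = 0 + 6 = 6)
(w(6) + T(4))²*((-23/11 - 25/z) + 36) = (-1 + 6)²*((-23/11 - 25/17) + 36) = 5²*((-23*1/11 - 25*1/17) + 36) = 25*((-23/11 - 25/17) + 36) = 25*(-666/187 + 36) = 25*(6066/187) = 151650/187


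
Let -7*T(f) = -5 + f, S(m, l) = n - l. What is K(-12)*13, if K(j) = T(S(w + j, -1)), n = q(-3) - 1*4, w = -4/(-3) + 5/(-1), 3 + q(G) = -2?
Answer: 169/7 ≈ 24.143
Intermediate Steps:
q(G) = -5 (q(G) = -3 - 2 = -5)
w = -11/3 (w = -4*(-⅓) + 5*(-1) = 4/3 - 5 = -11/3 ≈ -3.6667)
n = -9 (n = -5 - 1*4 = -5 - 4 = -9)
S(m, l) = -9 - l
T(f) = 5/7 - f/7 (T(f) = -(-5 + f)/7 = 5/7 - f/7)
K(j) = 13/7 (K(j) = 5/7 - (-9 - 1*(-1))/7 = 5/7 - (-9 + 1)/7 = 5/7 - ⅐*(-8) = 5/7 + 8/7 = 13/7)
K(-12)*13 = (13/7)*13 = 169/7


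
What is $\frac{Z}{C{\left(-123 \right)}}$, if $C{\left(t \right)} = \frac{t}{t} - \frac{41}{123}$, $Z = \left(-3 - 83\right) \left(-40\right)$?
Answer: $5160$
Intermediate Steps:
$Z = 3440$ ($Z = \left(-86\right) \left(-40\right) = 3440$)
$C{\left(t \right)} = \frac{2}{3}$ ($C{\left(t \right)} = 1 - \frac{1}{3} = \frac{2}{3}$)
$\frac{Z}{C{\left(-123 \right)}} = \frac{3440}{\frac{2}{3}} = 3440 \cdot \frac{3}{2} = 5160$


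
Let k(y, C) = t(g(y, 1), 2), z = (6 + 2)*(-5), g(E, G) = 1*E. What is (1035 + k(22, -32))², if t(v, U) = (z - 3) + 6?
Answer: 996004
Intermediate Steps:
g(E, G) = E
z = -40 (z = 8*(-5) = -40)
t(v, U) = -37 (t(v, U) = (-40 - 3) + 6 = -43 + 6 = -37)
k(y, C) = -37
(1035 + k(22, -32))² = (1035 - 37)² = 998² = 996004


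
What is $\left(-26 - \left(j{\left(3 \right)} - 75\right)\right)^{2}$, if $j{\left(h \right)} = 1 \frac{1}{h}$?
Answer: $\frac{21316}{9} \approx 2368.4$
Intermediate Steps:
$j{\left(h \right)} = \frac{1}{h}$
$\left(-26 - \left(j{\left(3 \right)} - 75\right)\right)^{2} = \left(-26 - \left(\frac{1}{3} - 75\right)\right)^{2} = \left(-26 - - \frac{224}{3}\right)^{2} = \left(-26 + \frac{224}{3}\right)^{2} = \left(\frac{146}{3}\right)^{2} = \frac{21316}{9}$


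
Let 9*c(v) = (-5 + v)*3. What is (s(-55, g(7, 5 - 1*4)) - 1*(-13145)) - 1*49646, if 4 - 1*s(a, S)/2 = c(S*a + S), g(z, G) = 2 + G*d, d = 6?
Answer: -108605/3 ≈ -36202.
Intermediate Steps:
c(v) = -5/3 + v/3 (c(v) = ((-5 + v)*3)/9 = (-15 + 3*v)/9 = -5/3 + v/3)
g(z, G) = 2 + 6*G (g(z, G) = 2 + G*6 = 2 + 6*G)
s(a, S) = 34/3 - 2*S/3 - 2*S*a/3 (s(a, S) = 8 - 2*(-5/3 + (S*a + S)/3) = 8 - 2*(-5/3 + (S + S*a)/3) = 8 - 2*(-5/3 + (S/3 + S*a/3)) = 8 - 2*(-5/3 + S/3 + S*a/3) = 8 + (10/3 - 2*S/3 - 2*S*a/3) = 34/3 - 2*S/3 - 2*S*a/3)
(s(-55, g(7, 5 - 1*4)) - 1*(-13145)) - 1*49646 = ((34/3 - 2*(2 + 6*(5 - 1*4))*(1 - 55)/3) - 1*(-13145)) - 1*49646 = ((34/3 - 2/3*(2 + 6*(5 - 4))*(-54)) + 13145) - 49646 = ((34/3 - 2/3*(2 + 6*1)*(-54)) + 13145) - 49646 = ((34/3 - 2/3*(2 + 6)*(-54)) + 13145) - 49646 = ((34/3 - 2/3*8*(-54)) + 13145) - 49646 = ((34/3 + 288) + 13145) - 49646 = (898/3 + 13145) - 49646 = 40333/3 - 49646 = -108605/3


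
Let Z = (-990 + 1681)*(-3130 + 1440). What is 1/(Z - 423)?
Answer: -1/1168213 ≈ -8.5601e-7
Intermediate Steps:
Z = -1167790 (Z = 691*(-1690) = -1167790)
1/(Z - 423) = 1/(-1167790 - 423) = 1/(-1168213) = -1/1168213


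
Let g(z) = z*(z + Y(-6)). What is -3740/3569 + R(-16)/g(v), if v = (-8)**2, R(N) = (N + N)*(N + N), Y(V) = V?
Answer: -79908/103501 ≈ -0.77205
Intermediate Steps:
R(N) = 4*N**2 (R(N) = (2*N)*(2*N) = 4*N**2)
v = 64
g(z) = z*(-6 + z) (g(z) = z*(z - 6) = z*(-6 + z))
-3740/3569 + R(-16)/g(v) = -3740/3569 + (4*(-16)**2)/((64*(-6 + 64))) = -3740*1/3569 + (4*256)/((64*58)) = -3740/3569 + 1024/3712 = -3740/3569 + 1024*(1/3712) = -3740/3569 + 8/29 = -79908/103501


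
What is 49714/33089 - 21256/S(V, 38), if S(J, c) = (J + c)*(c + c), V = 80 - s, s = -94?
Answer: 1743789/9520178 ≈ 0.18317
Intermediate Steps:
V = 174 (V = 80 - 1*(-94) = 80 + 94 = 174)
S(J, c) = 2*c*(J + c) (S(J, c) = (J + c)*(2*c) = 2*c*(J + c))
49714/33089 - 21256/S(V, 38) = 49714/33089 - 21256*1/(76*(174 + 38)) = 49714*(1/33089) - 21256/(2*38*212) = 7102/4727 - 21256/16112 = 7102/4727 - 21256*1/16112 = 7102/4727 - 2657/2014 = 1743789/9520178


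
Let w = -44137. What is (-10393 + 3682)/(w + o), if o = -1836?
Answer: 6711/45973 ≈ 0.14598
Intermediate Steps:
(-10393 + 3682)/(w + o) = (-10393 + 3682)/(-44137 - 1836) = -6711/(-45973) = -6711*(-1/45973) = 6711/45973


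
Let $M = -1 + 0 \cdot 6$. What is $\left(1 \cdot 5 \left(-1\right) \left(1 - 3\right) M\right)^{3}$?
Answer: $-1000$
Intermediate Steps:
$M = -1$ ($M = -1 + 0 = -1$)
$\left(1 \cdot 5 \left(-1\right) \left(1 - 3\right) M\right)^{3} = \left(1 \cdot 5 \left(-1\right) \left(1 - 3\right) \left(-1\right)\right)^{3} = \left(1 \left(\left(-5\right) \left(-2\right)\right) \left(-1\right)\right)^{3} = \left(1 \cdot 10 \left(-1\right)\right)^{3} = \left(10 \left(-1\right)\right)^{3} = \left(-10\right)^{3} = -1000$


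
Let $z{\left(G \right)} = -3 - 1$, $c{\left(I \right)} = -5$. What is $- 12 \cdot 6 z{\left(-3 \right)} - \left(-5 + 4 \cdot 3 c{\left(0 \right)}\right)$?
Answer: $353$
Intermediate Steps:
$z{\left(G \right)} = -4$
$- 12 \cdot 6 z{\left(-3 \right)} - \left(-5 + 4 \cdot 3 c{\left(0 \right)}\right) = - 12 \cdot 6 \left(-4\right) - \left(-5 + 4 \cdot 3 \left(-5\right)\right) = \left(-12\right) \left(-24\right) + \left(\left(-4\right) \left(-15\right) + 5\right) = 288 + \left(60 + 5\right) = 288 + 65 = 353$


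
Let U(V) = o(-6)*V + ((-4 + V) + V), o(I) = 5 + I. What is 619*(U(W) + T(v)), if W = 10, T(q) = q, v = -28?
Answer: -13618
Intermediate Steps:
U(V) = -4 + V (U(V) = (5 - 6)*V + ((-4 + V) + V) = -V + (-4 + 2*V) = -4 + V)
619*(U(W) + T(v)) = 619*((-4 + 10) - 28) = 619*(6 - 28) = 619*(-22) = -13618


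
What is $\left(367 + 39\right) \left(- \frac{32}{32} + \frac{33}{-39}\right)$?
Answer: $- \frac{9744}{13} \approx -749.54$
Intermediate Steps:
$\left(367 + 39\right) \left(- \frac{32}{32} + \frac{33}{-39}\right) = 406 \left(\left(-32\right) \frac{1}{32} + 33 \left(- \frac{1}{39}\right)\right) = 406 \left(-1 - \frac{11}{13}\right) = 406 \left(- \frac{24}{13}\right) = - \frac{9744}{13}$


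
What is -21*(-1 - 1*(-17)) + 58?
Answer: -278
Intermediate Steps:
-21*(-1 - 1*(-17)) + 58 = -21*(-1 + 17) + 58 = -21*16 + 58 = -336 + 58 = -278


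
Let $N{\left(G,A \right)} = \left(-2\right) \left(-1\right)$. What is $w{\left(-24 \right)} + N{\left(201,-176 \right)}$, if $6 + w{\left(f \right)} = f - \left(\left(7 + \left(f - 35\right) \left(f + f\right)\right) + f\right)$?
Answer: $-2843$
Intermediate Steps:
$N{\left(G,A \right)} = 2$
$w{\left(f \right)} = -13 - 2 f \left(-35 + f\right)$ ($w{\left(f \right)} = -6 - \left(7 + \left(f - 35\right) \left(f + f\right)\right) = -6 - \left(7 + \left(-35 + f\right) 2 f\right) = -6 - \left(7 + 2 f \left(-35 + f\right)\right) = -13 - 2 f \left(-35 + f\right)$)
$w{\left(-24 \right)} + N{\left(201,-176 \right)} = \left(-13 - 2 \left(-24\right)^{2} + 70 \left(-24\right)\right) + 2 = \left(-13 - 1152 - 1680\right) + 2 = -2845 + 2 = -2843$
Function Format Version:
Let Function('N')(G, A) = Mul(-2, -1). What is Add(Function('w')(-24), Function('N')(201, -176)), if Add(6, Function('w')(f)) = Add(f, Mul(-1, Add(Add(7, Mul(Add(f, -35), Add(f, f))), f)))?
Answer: -2843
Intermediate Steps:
Function('N')(G, A) = 2
Function('w')(f) = Add(-13, Mul(-2, f, Add(-35, f))) (Function('w')(f) = Add(-6, Add(f, Mul(-1, Add(Add(7, Mul(Add(f, -35), Add(f, f))), f)))) = Add(-6, Add(f, Mul(-1, Add(Add(7, Mul(Add(-35, f), Mul(2, f))), f)))) = Add(-6, Add(f, Mul(-1, Add(Add(7, Mul(2, f, Add(-35, f))), f)))) = Add(-6, Add(f, Mul(-1, Add(7, f, Mul(2, f, Add(-35, f)))))) = Add(-6, Add(f, Add(-7, Mul(-1, f), Mul(-2, f, Add(-35, f))))) = Add(-6, Add(-7, Mul(-2, f, Add(-35, f)))) = Add(-13, Mul(-2, f, Add(-35, f))))
Add(Function('w')(-24), Function('N')(201, -176)) = Add(Add(-13, Mul(-2, Pow(-24, 2)), Mul(70, -24)), 2) = Add(Add(-13, Mul(-2, 576), -1680), 2) = Add(Add(-13, -1152, -1680), 2) = Add(-2845, 2) = -2843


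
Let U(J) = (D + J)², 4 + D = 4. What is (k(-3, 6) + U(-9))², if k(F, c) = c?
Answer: 7569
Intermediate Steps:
D = 0 (D = -4 + 4 = 0)
U(J) = J² (U(J) = (0 + J)² = J²)
(k(-3, 6) + U(-9))² = (6 + (-9)²)² = (6 + 81)² = 87² = 7569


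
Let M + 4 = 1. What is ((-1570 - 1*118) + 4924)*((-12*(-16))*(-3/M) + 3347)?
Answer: 11452204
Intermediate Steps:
M = -3 (M = -4 + 1 = -3)
((-1570 - 1*118) + 4924)*((-12*(-16))*(-3/M) + 3347) = ((-1570 - 1*118) + 4924)*((-12*(-16))*(-3/(-3)) + 3347) = ((-1570 - 118) + 4924)*(192*(-3*(-⅓)) + 3347) = (-1688 + 4924)*(192*1 + 3347) = 3236*(192 + 3347) = 3236*3539 = 11452204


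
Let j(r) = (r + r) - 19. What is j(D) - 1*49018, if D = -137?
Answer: -49311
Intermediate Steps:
j(r) = -19 + 2*r (j(r) = 2*r - 19 = -19 + 2*r)
j(D) - 1*49018 = (-19 + 2*(-137)) - 1*49018 = (-19 - 274) - 49018 = -293 - 49018 = -49311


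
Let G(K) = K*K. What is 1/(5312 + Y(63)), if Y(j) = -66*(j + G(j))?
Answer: -1/260800 ≈ -3.8344e-6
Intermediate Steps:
G(K) = K²
Y(j) = -66*j - 66*j² (Y(j) = -66*(j + j²) = -66*j - 66*j²)
1/(5312 + Y(63)) = 1/(5312 + 66*63*(-1 - 1*63)) = 1/(5312 + 66*63*(-1 - 63)) = 1/(5312 + 66*63*(-64)) = 1/(5312 - 266112) = 1/(-260800) = -1/260800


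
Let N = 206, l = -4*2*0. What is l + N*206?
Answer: 42436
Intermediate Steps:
l = 0 (l = -8*0 = 0)
l + N*206 = 0 + 206*206 = 0 + 42436 = 42436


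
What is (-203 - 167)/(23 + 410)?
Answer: -370/433 ≈ -0.85450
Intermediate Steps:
(-203 - 167)/(23 + 410) = -370/433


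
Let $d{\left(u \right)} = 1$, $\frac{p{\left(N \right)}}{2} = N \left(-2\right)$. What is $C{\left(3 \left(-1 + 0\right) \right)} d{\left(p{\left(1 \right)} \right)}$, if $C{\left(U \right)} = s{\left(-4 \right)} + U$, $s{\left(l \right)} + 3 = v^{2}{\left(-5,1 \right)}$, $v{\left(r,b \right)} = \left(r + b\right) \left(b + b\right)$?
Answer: $58$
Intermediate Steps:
$v{\left(r,b \right)} = 2 b \left(b + r\right)$ ($v{\left(r,b \right)} = \left(b + r\right) 2 b = 2 b \left(b + r\right)$)
$s{\left(l \right)} = 61$ ($s{\left(l \right)} = -3 + \left(2 \cdot 1 \left(1 - 5\right)\right)^{2} = -3 + \left(2 \cdot 1 \left(-4\right)\right)^{2} = -3 + \left(-8\right)^{2} = -3 + 64 = 61$)
$p{\left(N \right)} = - 4 N$ ($p{\left(N \right)} = 2 N \left(-2\right) = 2 \left(- 2 N\right) = - 4 N$)
$C{\left(U \right)} = 61 + U$
$C{\left(3 \left(-1 + 0\right) \right)} d{\left(p{\left(1 \right)} \right)} = \left(61 + 3 \left(-1 + 0\right)\right) 1 = \left(61 + 3 \left(-1\right)\right) 1 = \left(61 - 3\right) 1 = 58 \cdot 1 = 58$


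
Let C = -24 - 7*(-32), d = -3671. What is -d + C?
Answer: 3871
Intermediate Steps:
C = 200 (C = -24 + 224 = 200)
-d + C = -1*(-3671) + 200 = 3671 + 200 = 3871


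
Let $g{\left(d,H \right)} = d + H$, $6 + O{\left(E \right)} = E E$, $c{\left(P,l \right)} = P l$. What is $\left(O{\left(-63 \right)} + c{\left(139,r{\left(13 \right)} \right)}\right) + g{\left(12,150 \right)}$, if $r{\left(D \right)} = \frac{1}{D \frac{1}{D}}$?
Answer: $4264$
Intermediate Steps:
$r{\left(D \right)} = 1$ ($r{\left(D \right)} = 1^{-1} = 1$)
$O{\left(E \right)} = -6 + E^{2}$ ($O{\left(E \right)} = -6 + E E = -6 + E^{2}$)
$g{\left(d,H \right)} = H + d$
$\left(O{\left(-63 \right)} + c{\left(139,r{\left(13 \right)} \right)}\right) + g{\left(12,150 \right)} = \left(\left(-6 + \left(-63\right)^{2}\right) + 139 \cdot 1\right) + \left(150 + 12\right) = \left(\left(-6 + 3969\right) + 139\right) + 162 = \left(3963 + 139\right) + 162 = 4102 + 162 = 4264$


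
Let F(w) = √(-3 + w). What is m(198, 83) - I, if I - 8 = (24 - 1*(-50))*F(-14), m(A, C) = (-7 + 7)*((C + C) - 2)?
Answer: -8 - 74*I*√17 ≈ -8.0 - 305.11*I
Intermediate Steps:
m(A, C) = 0 (m(A, C) = 0*(2*C - 2) = 0*(-2 + 2*C) = 0)
I = 8 + 74*I*√17 (I = 8 + (24 - 1*(-50))*√(-3 - 14) = 8 + (24 + 50)*√(-17) = 8 + 74*(I*√17) = 8 + 74*I*√17 ≈ 8.0 + 305.11*I)
m(198, 83) - I = 0 - (8 + 74*I*√17) = 0 + (-8 - 74*I*√17) = -8 - 74*I*√17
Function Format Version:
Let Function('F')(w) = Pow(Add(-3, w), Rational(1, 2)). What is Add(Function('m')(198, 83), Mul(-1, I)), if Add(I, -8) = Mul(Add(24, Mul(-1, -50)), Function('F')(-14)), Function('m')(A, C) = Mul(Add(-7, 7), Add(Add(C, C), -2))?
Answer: Add(-8, Mul(-74, I, Pow(17, Rational(1, 2)))) ≈ Add(-8.0000, Mul(-305.11, I))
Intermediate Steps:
Function('m')(A, C) = 0 (Function('m')(A, C) = Mul(0, Add(Mul(2, C), -2)) = Mul(0, Add(-2, Mul(2, C))) = 0)
I = Add(8, Mul(74, I, Pow(17, Rational(1, 2)))) (I = Add(8, Mul(Add(24, Mul(-1, -50)), Pow(Add(-3, -14), Rational(1, 2)))) = Add(8, Mul(Add(24, 50), Pow(-17, Rational(1, 2)))) = Add(8, Mul(74, Mul(I, Pow(17, Rational(1, 2))))) = Add(8, Mul(74, I, Pow(17, Rational(1, 2)))) ≈ Add(8.0000, Mul(305.11, I)))
Add(Function('m')(198, 83), Mul(-1, I)) = Add(0, Mul(-1, Add(8, Mul(74, I, Pow(17, Rational(1, 2)))))) = Add(0, Add(-8, Mul(-74, I, Pow(17, Rational(1, 2))))) = Add(-8, Mul(-74, I, Pow(17, Rational(1, 2))))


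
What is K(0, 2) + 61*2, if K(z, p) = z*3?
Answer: 122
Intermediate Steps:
K(z, p) = 3*z
K(0, 2) + 61*2 = 3*0 + 61*2 = 0 + 122 = 122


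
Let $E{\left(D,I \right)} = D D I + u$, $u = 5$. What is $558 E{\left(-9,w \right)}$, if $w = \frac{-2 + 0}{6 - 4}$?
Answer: $-42408$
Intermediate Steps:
$w = -1$ ($w = - \frac{2}{2} = \left(-2\right) \frac{1}{2} = -1$)
$E{\left(D,I \right)} = 5 + I D^{2}$ ($E{\left(D,I \right)} = D D I + 5 = D^{2} I + 5 = I D^{2} + 5 = 5 + I D^{2}$)
$558 E{\left(-9,w \right)} = 558 \left(5 - \left(-9\right)^{2}\right) = 558 \left(5 - 81\right) = 558 \left(-76\right) = -42408$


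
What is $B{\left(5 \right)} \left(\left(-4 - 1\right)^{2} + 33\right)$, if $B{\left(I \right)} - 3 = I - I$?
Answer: $174$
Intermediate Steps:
$B{\left(I \right)} = 3$ ($B{\left(I \right)} = 3 + \left(I - I\right) = 3 + 0 = 3$)
$B{\left(5 \right)} \left(\left(-4 - 1\right)^{2} + 33\right) = 3 \left(\left(-4 - 1\right)^{2} + 33\right) = 3 \left(\left(-5\right)^{2} + 33\right) = 3 \left(25 + 33\right) = 3 \cdot 58 = 174$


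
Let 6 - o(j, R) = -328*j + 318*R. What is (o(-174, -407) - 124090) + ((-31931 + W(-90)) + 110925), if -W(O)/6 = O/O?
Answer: 27258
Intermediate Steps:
W(O) = -6 (W(O) = -6*O/O = -6*1 = -6)
o(j, R) = 6 - 318*R + 328*j (o(j, R) = 6 - (-328*j + 318*R) = 6 + (-318*R + 328*j) = 6 - 318*R + 328*j)
(o(-174, -407) - 124090) + ((-31931 + W(-90)) + 110925) = ((6 - 318*(-407) + 328*(-174)) - 124090) + ((-31931 - 6) + 110925) = ((6 + 129426 - 57072) - 124090) + (-31937 + 110925) = (72360 - 124090) + 78988 = -51730 + 78988 = 27258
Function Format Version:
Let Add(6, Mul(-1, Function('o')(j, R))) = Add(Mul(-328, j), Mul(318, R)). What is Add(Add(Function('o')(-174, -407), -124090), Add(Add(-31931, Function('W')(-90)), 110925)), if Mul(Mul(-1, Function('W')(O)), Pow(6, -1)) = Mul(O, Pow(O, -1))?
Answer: 27258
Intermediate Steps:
Function('W')(O) = -6 (Function('W')(O) = Mul(-6, Mul(O, Pow(O, -1))) = Mul(-6, 1) = -6)
Function('o')(j, R) = Add(6, Mul(-318, R), Mul(328, j)) (Function('o')(j, R) = Add(6, Mul(-1, Add(Mul(-328, j), Mul(318, R)))) = Add(6, Add(Mul(-318, R), Mul(328, j))) = Add(6, Mul(-318, R), Mul(328, j)))
Add(Add(Function('o')(-174, -407), -124090), Add(Add(-31931, Function('W')(-90)), 110925)) = Add(Add(Add(6, Mul(-318, -407), Mul(328, -174)), -124090), Add(Add(-31931, -6), 110925)) = Add(Add(Add(6, 129426, -57072), -124090), Add(-31937, 110925)) = Add(Add(72360, -124090), 78988) = Add(-51730, 78988) = 27258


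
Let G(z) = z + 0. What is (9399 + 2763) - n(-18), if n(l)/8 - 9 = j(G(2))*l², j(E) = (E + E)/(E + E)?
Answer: 9498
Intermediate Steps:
G(z) = z
j(E) = 1 (j(E) = (2*E)/((2*E)) = (2*E)*(1/(2*E)) = 1)
n(l) = 72 + 8*l² (n(l) = 72 + 8*(1*l²) = 72 + 8*l²)
(9399 + 2763) - n(-18) = (9399 + 2763) - (72 + 8*(-18)²) = 12162 - (72 + 8*324) = 12162 - (72 + 2592) = 12162 - 1*2664 = 12162 - 2664 = 9498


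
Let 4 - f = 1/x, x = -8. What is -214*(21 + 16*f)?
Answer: -18618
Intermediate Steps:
f = 33/8 (f = 4 - 1/(-8) = 4 - 1*(-⅛) = 4 + ⅛ = 33/8 ≈ 4.1250)
-214*(21 + 16*f) = -214*(21 + 16*(33/8)) = -214*(21 + 66) = -214*87 = -18618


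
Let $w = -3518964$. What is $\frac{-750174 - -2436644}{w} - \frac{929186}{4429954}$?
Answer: $- \frac{2685189151421}{3897212161914} \approx -0.689$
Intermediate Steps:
$\frac{-750174 - -2436644}{w} - \frac{929186}{4429954} = \frac{-750174 - -2436644}{-3518964} - \frac{929186}{4429954} = \left(-750174 + 2436644\right) \left(- \frac{1}{3518964}\right) - \frac{464593}{2214977} = 1686470 \left(- \frac{1}{3518964}\right) - \frac{464593}{2214977} = - \frac{843235}{1759482} - \frac{464593}{2214977} = - \frac{2685189151421}{3897212161914}$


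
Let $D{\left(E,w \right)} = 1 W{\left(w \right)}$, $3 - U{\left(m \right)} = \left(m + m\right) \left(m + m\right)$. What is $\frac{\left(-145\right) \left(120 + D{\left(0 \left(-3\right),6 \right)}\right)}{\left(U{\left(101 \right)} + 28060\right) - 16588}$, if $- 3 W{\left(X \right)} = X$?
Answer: $\frac{17110}{29329} \approx 0.58338$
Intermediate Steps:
$W{\left(X \right)} = - \frac{X}{3}$
$U{\left(m \right)} = 3 - 4 m^{2}$ ($U{\left(m \right)} = 3 - \left(m + m\right) \left(m + m\right) = 3 - 2 m 2 m = 3 - 4 m^{2}$)
$D{\left(E,w \right)} = - \frac{w}{3}$ ($D{\left(E,w \right)} = 1 \left(- \frac{w}{3}\right) = - \frac{w}{3}$)
$\frac{\left(-145\right) \left(120 + D{\left(0 \left(-3\right),6 \right)}\right)}{\left(U{\left(101 \right)} + 28060\right) - 16588} = \frac{\left(-145\right) \left(120 - 2\right)}{\left(\left(3 - 4 \cdot 101^{2}\right) + 28060\right) - 16588} = \frac{\left(-145\right) \left(120 - 2\right)}{\left(\left(3 - 40804\right) + 28060\right) - 16588} = \frac{\left(-145\right) 118}{\left(\left(3 - 40804\right) + 28060\right) - 16588} = - \frac{17110}{\left(-40801 + 28060\right) - 16588} = - \frac{17110}{-12741 - 16588} = - \frac{17110}{-29329} = \left(-17110\right) \left(- \frac{1}{29329}\right) = \frac{17110}{29329}$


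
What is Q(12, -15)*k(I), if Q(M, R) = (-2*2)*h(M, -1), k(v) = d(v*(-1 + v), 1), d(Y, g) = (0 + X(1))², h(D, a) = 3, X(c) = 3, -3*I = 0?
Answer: -108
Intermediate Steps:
I = 0 (I = -⅓*0 = 0)
d(Y, g) = 9 (d(Y, g) = (0 + 3)² = 3² = 9)
k(v) = 9
Q(M, R) = -12 (Q(M, R) = -2*2*3 = -4*3 = -12)
Q(12, -15)*k(I) = -12*9 = -108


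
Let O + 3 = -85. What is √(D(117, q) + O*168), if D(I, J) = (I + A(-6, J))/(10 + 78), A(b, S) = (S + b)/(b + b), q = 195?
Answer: I*√114478386/88 ≈ 121.58*I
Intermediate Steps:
A(b, S) = (S + b)/(2*b) (A(b, S) = (S + b)/((2*b)) = (S + b)*(1/(2*b)) = (S + b)/(2*b))
O = -88 (O = -3 - 85 = -88)
D(I, J) = 1/176 - J/1056 + I/88 (D(I, J) = (I + (½)*(J - 6)/(-6))/(10 + 78) = (I + (½)*(-⅙)*(-6 + J))/88 = (I + (½ - J/12))*(1/88) = (½ + I - J/12)*(1/88) = 1/176 - J/1056 + I/88)
√(D(117, q) + O*168) = √((1/176 - 1/1056*195 + (1/88)*117) - 88*168) = √((1/176 - 65/352 + 117/88) - 14784) = √(405/352 - 14784) = √(-5203563/352) = I*√114478386/88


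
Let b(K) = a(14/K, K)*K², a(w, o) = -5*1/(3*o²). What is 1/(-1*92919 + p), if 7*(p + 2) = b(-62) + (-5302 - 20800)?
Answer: -21/2029652 ≈ -1.0347e-5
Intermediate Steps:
a(w, o) = -5/(3*o²) (a(w, o) = -5*1/(3*o²) = -5/(3*o²))
b(K) = -5/3 (b(K) = (-5/(3*K²))*K² = -5/3)
p = -78353/21 (p = -2 + (-5/3 + (-5302 - 20800))/7 = -2 + (-5/3 - 26102)/7 = -2 + (⅐)*(-78311/3) = -2 - 78311/21 = -78353/21 ≈ -3731.1)
1/(-1*92919 + p) = 1/(-1*92919 - 78353/21) = 1/(-92919 - 78353/21) = 1/(-2029652/21) = -21/2029652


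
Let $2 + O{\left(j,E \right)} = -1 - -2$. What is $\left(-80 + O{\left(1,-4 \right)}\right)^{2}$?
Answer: $6561$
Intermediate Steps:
$O{\left(j,E \right)} = -1$ ($O{\left(j,E \right)} = -2 - -1 = -2 + \left(-1 + 2\right) = -2 + 1 = -1$)
$\left(-80 + O{\left(1,-4 \right)}\right)^{2} = \left(-80 - 1\right)^{2} = \left(-81\right)^{2} = 6561$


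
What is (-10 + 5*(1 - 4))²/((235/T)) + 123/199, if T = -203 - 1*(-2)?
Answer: -4994094/9353 ≈ -533.96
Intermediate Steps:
T = -201 (T = -203 + 2 = -201)
(-10 + 5*(1 - 4))²/((235/T)) + 123/199 = (-10 + 5*(1 - 4))²/((235/(-201))) + 123/199 = (-10 + 5*(-3))²/((235*(-1/201))) + 123*(1/199) = (-10 - 15)²/(-235/201) + 123/199 = (-25)²*(-201/235) + 123/199 = 625*(-201/235) + 123/199 = -25125/47 + 123/199 = -4994094/9353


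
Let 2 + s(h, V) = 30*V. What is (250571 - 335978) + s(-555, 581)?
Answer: -67979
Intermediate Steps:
s(h, V) = -2 + 30*V
(250571 - 335978) + s(-555, 581) = (250571 - 335978) + (-2 + 30*581) = -85407 + (-2 + 17430) = -85407 + 17428 = -67979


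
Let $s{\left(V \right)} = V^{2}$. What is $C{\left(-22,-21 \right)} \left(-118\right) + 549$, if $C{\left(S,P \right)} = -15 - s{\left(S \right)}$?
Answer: $59431$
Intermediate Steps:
$C{\left(S,P \right)} = -15 - S^{2}$
$C{\left(-22,-21 \right)} \left(-118\right) + 549 = \left(-15 - \left(-22\right)^{2}\right) \left(-118\right) + 549 = \left(-15 - 484\right) \left(-118\right) + 549 = \left(-499\right) \left(-118\right) + 549 = 58882 + 549 = 59431$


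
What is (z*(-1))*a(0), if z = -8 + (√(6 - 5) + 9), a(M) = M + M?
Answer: 0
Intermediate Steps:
a(M) = 2*M
z = 2 (z = -8 + (√1 + 9) = -8 + (1 + 9) = -8 + 10 = 2)
(z*(-1))*a(0) = (2*(-1))*(2*0) = -2*0 = 0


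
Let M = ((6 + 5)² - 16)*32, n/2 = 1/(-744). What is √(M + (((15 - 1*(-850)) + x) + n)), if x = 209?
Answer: √153398571/186 ≈ 66.588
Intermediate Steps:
n = -1/372 (n = 2/(-744) = 2*(-1/744) = -1/372 ≈ -0.0026882)
M = 3360 (M = (11² - 16)*32 = (121 - 16)*32 = 105*32 = 3360)
√(M + (((15 - 1*(-850)) + x) + n)) = √(3360 + (((15 - 1*(-850)) + 209) - 1/372)) = √(3360 + (((15 + 850) + 209) - 1/372)) = √(3360 + ((865 + 209) - 1/372)) = √(3360 + (1074 - 1/372)) = √(3360 + 399527/372) = √(1649447/372) = √153398571/186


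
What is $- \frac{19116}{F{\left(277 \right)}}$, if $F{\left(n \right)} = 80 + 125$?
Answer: $- \frac{19116}{205} \approx -93.249$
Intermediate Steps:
$F{\left(n \right)} = 205$
$- \frac{19116}{F{\left(277 \right)}} = - \frac{19116}{205}$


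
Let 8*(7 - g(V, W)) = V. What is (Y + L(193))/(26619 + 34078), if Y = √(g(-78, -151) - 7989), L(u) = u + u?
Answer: 386/60697 + I*√31889/121394 ≈ 0.0063595 + 0.001471*I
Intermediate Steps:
L(u) = 2*u
g(V, W) = 7 - V/8
Y = I*√31889/2 (Y = √((7 - ⅛*(-78)) - 7989) = √((7 + 39/4) - 7989) = √(67/4 - 7989) = √(-31889/4) = I*√31889/2 ≈ 89.287*I)
(Y + L(193))/(26619 + 34078) = (I*√31889/2 + 2*193)/(26619 + 34078) = (I*√31889/2 + 386)/60697 = (386 + I*√31889/2)*(1/60697) = 386/60697 + I*√31889/121394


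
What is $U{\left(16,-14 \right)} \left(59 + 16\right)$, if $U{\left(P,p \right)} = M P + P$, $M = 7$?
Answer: $9600$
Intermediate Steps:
$U{\left(P,p \right)} = 8 P$ ($U{\left(P,p \right)} = 7 P + P = 8 P$)
$U{\left(16,-14 \right)} \left(59 + 16\right) = 8 \cdot 16 \left(59 + 16\right) = 128 \cdot 75 = 9600$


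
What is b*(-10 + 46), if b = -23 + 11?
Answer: -432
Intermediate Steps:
b = -12
b*(-10 + 46) = -12*(-10 + 46) = -12*36 = -432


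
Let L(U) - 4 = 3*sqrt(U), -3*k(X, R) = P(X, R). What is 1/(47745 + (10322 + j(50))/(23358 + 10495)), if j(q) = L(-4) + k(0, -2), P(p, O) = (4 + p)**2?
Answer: 492456078785103/23512465615261984213 - 1828062*I/23512465615261984213 ≈ 2.0944e-5 - 7.7749e-14*I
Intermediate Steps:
k(X, R) = -(4 + X)**2/3
L(U) = 4 + 3*sqrt(U)
j(q) = -4/3 + 6*I (j(q) = (4 + 3*sqrt(-4)) - (4 + 0)**2/3 = (4 + 3*(2*I)) - 1/3*4**2 = (4 + 6*I) - 1/3*16 = (4 + 6*I) - 16/3 = -4/3 + 6*I)
1/(47745 + (10322 + j(50))/(23358 + 10495)) = 1/(47745 + (10322 + (-4/3 + 6*I))/(23358 + 10495)) = 1/(47745 + (30962/3 + 6*I)/33853) = 1/(47745 + (30962/3 + 6*I)*(1/33853)) = 1/(47745 + (30962/101559 + 6*I/33853)) = 1/(4848965417/101559 + 6*I/33853) = 10314230481*(4848965417/101559 - 6*I/33853)/23512465615261984213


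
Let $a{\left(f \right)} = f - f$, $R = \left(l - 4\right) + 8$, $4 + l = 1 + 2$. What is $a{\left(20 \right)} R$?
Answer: $0$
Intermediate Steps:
$l = -1$ ($l = -4 + \left(1 + 2\right) = -4 + 3 = -1$)
$R = 3$ ($R = \left(-1 - 4\right) + 8 = -5 + 8 = 3$)
$a{\left(f \right)} = 0$
$a{\left(20 \right)} R = 0 \cdot 3 = 0$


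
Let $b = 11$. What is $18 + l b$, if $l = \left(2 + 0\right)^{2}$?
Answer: $62$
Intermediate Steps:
$l = 4$ ($l = 2^{2} = 4$)
$18 + l b = 18 + 4 \cdot 11 = 18 + 44 = 62$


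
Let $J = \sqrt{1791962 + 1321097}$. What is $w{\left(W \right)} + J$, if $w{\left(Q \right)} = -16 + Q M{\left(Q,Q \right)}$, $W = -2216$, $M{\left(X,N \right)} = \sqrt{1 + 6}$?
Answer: $-16 + \sqrt{3113059} - 2216 \sqrt{7} \approx -4114.6$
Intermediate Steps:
$M{\left(X,N \right)} = \sqrt{7}$
$J = \sqrt{3113059} \approx 1764.4$
$w{\left(Q \right)} = -16 + Q \sqrt{7}$
$w{\left(W \right)} + J = \left(-16 - 2216 \sqrt{7}\right) + \sqrt{3113059} = -16 + \sqrt{3113059} - 2216 \sqrt{7}$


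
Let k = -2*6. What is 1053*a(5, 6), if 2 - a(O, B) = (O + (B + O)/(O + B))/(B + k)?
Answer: 3159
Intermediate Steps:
k = -12
a(O, B) = 2 - (1 + O)/(-12 + B) (a(O, B) = 2 - (O + (B + O)/(O + B))/(B - 12) = 2 - (O + (B + O)/(B + O))/(-12 + B) = 2 - (O + 1)/(-12 + B) = 2 - (1 + O)/(-12 + B))
1053*a(5, 6) = 1053*((-25 - 1*5 + 2*6)/(-12 + 6)) = 1053*((-25 - 5 + 12)/(-6)) = 1053*(-⅙*(-18)) = 1053*3 = 3159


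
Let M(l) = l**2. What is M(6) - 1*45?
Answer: -9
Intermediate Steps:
M(6) - 1*45 = 6**2 - 1*45 = 36 - 45 = -9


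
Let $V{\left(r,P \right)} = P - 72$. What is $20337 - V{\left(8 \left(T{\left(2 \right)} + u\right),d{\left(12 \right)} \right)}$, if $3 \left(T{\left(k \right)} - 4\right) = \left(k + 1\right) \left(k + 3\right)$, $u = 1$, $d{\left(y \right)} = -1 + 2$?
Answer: $20408$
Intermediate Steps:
$d{\left(y \right)} = 1$
$T{\left(k \right)} = 4 + \frac{\left(1 + k\right) \left(3 + k\right)}{3}$ ($T{\left(k \right)} = 4 + \frac{\left(k + 1\right) \left(k + 3\right)}{3} = 4 + \frac{\left(1 + k\right) \left(3 + k\right)}{3}$)
$V{\left(r,P \right)} = -72 + P$ ($V{\left(r,P \right)} = P - 72 = -72 + P$)
$20337 - V{\left(8 \left(T{\left(2 \right)} + u\right),d{\left(12 \right)} \right)} = 20337 - \left(-72 + 1\right) = 20337 - -71 = 20337 + 71 = 20408$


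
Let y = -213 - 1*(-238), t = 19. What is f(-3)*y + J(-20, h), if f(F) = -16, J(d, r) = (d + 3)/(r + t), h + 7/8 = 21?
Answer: -125336/313 ≈ -400.43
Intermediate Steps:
h = 161/8 (h = -7/8 + 21 = 161/8 ≈ 20.125)
J(d, r) = (3 + d)/(19 + r) (J(d, r) = (d + 3)/(r + 19) = (3 + d)/(19 + r))
y = 25 (y = -213 + 238 = 25)
f(-3)*y + J(-20, h) = -16*25 + (3 - 20)/(19 + 161/8) = -400 - 17/(313/8) = -400 + (8/313)*(-17) = -400 - 136/313 = -125336/313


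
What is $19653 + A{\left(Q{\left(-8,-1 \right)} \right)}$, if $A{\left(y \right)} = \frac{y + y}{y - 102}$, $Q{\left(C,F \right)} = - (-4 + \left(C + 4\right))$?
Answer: $\frac{923683}{47} \approx 19653.0$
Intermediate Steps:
$Q{\left(C,F \right)} = - C$ ($Q{\left(C,F \right)} = - (-4 + \left(4 + C\right)) = - C$)
$A{\left(y \right)} = \frac{2 y}{-102 + y}$
$19653 + A{\left(Q{\left(-8,-1 \right)} \right)} = 19653 + \frac{2 \left(\left(-1\right) \left(-8\right)\right)}{-102 - -8} = 19653 + 2 \cdot 8 \frac{1}{-102 + 8} = 19653 + 2 \cdot 8 \frac{1}{-94} = 19653 + 2 \cdot 8 \left(- \frac{1}{94}\right) = 19653 - \frac{8}{47} = \frac{923683}{47}$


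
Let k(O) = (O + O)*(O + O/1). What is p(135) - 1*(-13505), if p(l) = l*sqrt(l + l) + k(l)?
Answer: 86405 + 405*sqrt(30) ≈ 88623.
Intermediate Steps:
k(O) = 4*O**2 (k(O) = (2*O)*(O + O*1) = (2*O)*(O + O) = (2*O)*(2*O) = 4*O**2)
p(l) = 4*l**2 + sqrt(2)*l**(3/2) (p(l) = l*sqrt(l + l) + 4*l**2 = l*sqrt(2*l) + 4*l**2 = l*(sqrt(2)*sqrt(l)) + 4*l**2 = sqrt(2)*l**(3/2) + 4*l**2 = 4*l**2 + sqrt(2)*l**(3/2))
p(135) - 1*(-13505) = (4*135**2 + sqrt(2)*135**(3/2)) - 1*(-13505) = (4*18225 + sqrt(2)*(405*sqrt(15))) + 13505 = (72900 + 405*sqrt(30)) + 13505 = 86405 + 405*sqrt(30)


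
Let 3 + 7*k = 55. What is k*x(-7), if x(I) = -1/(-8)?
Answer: 13/14 ≈ 0.92857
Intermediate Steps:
k = 52/7 (k = -3/7 + (1/7)*55 = -3/7 + 55/7 = 52/7 ≈ 7.4286)
x(I) = 1/8 (x(I) = -1*(-1/8) = 1/8)
k*x(-7) = (52/7)*(1/8) = 13/14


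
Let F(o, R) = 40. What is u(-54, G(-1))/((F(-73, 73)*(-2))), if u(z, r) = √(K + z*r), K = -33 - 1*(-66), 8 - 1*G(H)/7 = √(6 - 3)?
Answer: -I*√(2991 - 378*√3)/80 ≈ -0.60419*I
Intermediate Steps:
G(H) = 56 - 7*√3 (G(H) = 56 - 7*√(6 - 3) = 56 - 7*√3)
K = 33 (K = -33 + 66 = 33)
u(z, r) = √(33 + r*z) (u(z, r) = √(33 + z*r) = √(33 + r*z))
u(-54, G(-1))/((F(-73, 73)*(-2))) = √(33 + (56 - 7*√3)*(-54))/((40*(-2))) = √(33 + (-3024 + 378*√3))/(-80) = √(-2991 + 378*√3)*(-1/80) = -√(-2991 + 378*√3)/80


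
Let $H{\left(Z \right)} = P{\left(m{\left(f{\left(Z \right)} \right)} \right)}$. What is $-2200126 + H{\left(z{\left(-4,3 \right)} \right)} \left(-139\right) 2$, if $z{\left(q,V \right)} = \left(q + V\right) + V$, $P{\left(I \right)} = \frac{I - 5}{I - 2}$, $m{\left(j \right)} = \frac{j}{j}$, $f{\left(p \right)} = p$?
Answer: $-2201238$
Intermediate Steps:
$m{\left(j \right)} = 1$
$P{\left(I \right)} = \frac{-5 + I}{-2 + I}$
$z{\left(q,V \right)} = q + 2 V$ ($z{\left(q,V \right)} = \left(V + q\right) + V = q + 2 V$)
$H{\left(Z \right)} = 4$ ($H{\left(Z \right)} = \frac{-5 + 1}{-2 + 1} = \frac{1}{-1} \left(-4\right) = \left(-1\right) \left(-4\right) = 4$)
$-2200126 + H{\left(z{\left(-4,3 \right)} \right)} \left(-139\right) 2 = -2200126 + 4 \left(-139\right) 2 = -2200126 - 1112 = -2201238$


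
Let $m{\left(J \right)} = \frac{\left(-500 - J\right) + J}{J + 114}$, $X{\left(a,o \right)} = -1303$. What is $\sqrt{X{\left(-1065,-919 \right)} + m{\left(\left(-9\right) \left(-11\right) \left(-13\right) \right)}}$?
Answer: $\frac{i \sqrt{1792248987}}{1173} \approx 36.091 i$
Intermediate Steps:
$m{\left(J \right)} = - \frac{500}{114 + J}$
$\sqrt{X{\left(-1065,-919 \right)} + m{\left(\left(-9\right) \left(-11\right) \left(-13\right) \right)}} = \sqrt{-1303 - \frac{500}{114 + \left(-9\right) \left(-11\right) \left(-13\right)}} = \sqrt{-1303 - \frac{500}{114 + 99 \left(-13\right)}} = \sqrt{-1303 - \frac{500}{114 - 1287}} = \sqrt{-1303 - \frac{500}{-1173}} = \sqrt{-1303 - - \frac{500}{1173}} = \sqrt{-1303 + \frac{500}{1173}} = \sqrt{- \frac{1527919}{1173}} = \frac{i \sqrt{1792248987}}{1173}$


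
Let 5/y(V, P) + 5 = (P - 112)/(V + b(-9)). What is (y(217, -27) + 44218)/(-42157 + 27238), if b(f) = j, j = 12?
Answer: -56774767/19155996 ≈ -2.9638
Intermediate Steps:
b(f) = 12
y(V, P) = 5/(-5 + (-112 + P)/(12 + V)) (y(V, P) = 5/(-5 + (P - 112)/(V + 12)) = 5/(-5 + (-112 + P)/(12 + V)))
(y(217, -27) + 44218)/(-42157 + 27238) = (5*(12 + 217)/(-172 - 27 - 5*217) + 44218)/(-42157 + 27238) = (5*229/(-172 - 27 - 1085) + 44218)/(-14919) = (5*229/(-1284) + 44218)*(-1/14919) = (5*(-1/1284)*229 + 44218)*(-1/14919) = (-1145/1284 + 44218)*(-1/14919) = (56774767/1284)*(-1/14919) = -56774767/19155996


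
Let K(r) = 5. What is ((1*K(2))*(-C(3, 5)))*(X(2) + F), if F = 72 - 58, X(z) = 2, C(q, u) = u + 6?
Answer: -880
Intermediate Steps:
C(q, u) = 6 + u
F = 14
((1*K(2))*(-C(3, 5)))*(X(2) + F) = ((1*5)*(-(6 + 5)))*(2 + 14) = (5*(-1*11))*16 = (5*(-11))*16 = -55*16 = -880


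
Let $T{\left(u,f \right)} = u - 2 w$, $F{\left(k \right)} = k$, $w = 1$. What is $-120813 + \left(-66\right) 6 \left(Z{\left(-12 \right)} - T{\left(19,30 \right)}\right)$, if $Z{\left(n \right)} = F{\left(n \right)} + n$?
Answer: $-104577$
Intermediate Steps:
$Z{\left(n \right)} = 2 n$ ($Z{\left(n \right)} = n + n = 2 n$)
$T{\left(u,f \right)} = -2 + u$ ($T{\left(u,f \right)} = u - 2 = -2 + u$)
$-120813 + \left(-66\right) 6 \left(Z{\left(-12 \right)} - T{\left(19,30 \right)}\right) = -120813 + \left(-66\right) 6 \left(2 \left(-12\right) - \left(-2 + 19\right)\right) = -120813 - 396 \left(-24 - 17\right) = -120813 - -16236 = -120813 + 16236 = -104577$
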